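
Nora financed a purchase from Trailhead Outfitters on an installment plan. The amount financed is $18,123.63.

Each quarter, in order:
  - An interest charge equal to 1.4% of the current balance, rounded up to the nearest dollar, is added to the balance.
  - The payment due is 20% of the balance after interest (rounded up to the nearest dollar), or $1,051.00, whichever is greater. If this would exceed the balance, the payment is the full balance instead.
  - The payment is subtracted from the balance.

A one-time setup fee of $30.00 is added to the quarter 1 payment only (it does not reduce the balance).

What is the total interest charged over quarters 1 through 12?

Quarter 1: $18,123.63 +$254.00 interest = $18,377.63; pay $3,676.00 (+ $30.00 fee) → $14,701.63
Quarter 2: $14,701.63 +$206.00 interest = $14,907.63; pay $2,982.00 → $11,925.63
Quarter 3: $11,925.63 +$167.00 interest = $12,092.63; pay $2,419.00 → $9,673.63
Quarter 4: $9,673.63 +$136.00 interest = $9,809.63; pay $1,962.00 → $7,847.63
Quarter 5: $7,847.63 +$110.00 interest = $7,957.63; pay $1,592.00 → $6,365.63
Quarter 6: $6,365.63 +$90.00 interest = $6,455.63; pay $1,292.00 → $5,163.63
Quarter 7: $5,163.63 +$73.00 interest = $5,236.63; pay $1,051.00 → $4,185.63
Quarter 8: $4,185.63 +$59.00 interest = $4,244.63; pay $1,051.00 → $3,193.63
Quarter 9: $3,193.63 +$45.00 interest = $3,238.63; pay $1,051.00 → $2,187.63
Quarter 10: $2,187.63 +$31.00 interest = $2,218.63; pay $1,051.00 → $1,167.63
Quarter 11: $1,167.63 +$17.00 interest = $1,184.63; pay $1,051.00 → $133.63
Quarter 12: $133.63 +$2.00 interest = $135.63; pay $135.63 → $0.00
Total interest: $254.00 + $206.00 + $167.00 + $136.00 + $110.00 + $90.00 + $73.00 + $59.00 + $45.00 + $31.00 + $17.00 + $2.00 = $1,190.00

$1,190.00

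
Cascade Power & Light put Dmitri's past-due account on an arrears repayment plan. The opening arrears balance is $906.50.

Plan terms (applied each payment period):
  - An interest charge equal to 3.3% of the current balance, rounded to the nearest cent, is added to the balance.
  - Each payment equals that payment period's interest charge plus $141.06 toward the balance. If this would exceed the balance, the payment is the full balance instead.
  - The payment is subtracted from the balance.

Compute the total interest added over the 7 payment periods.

Payment period 1: opening $906.50; interest $29.91 → $936.41; payment $170.97; balance $765.44
Payment period 2: opening $765.44; interest $25.26 → $790.70; payment $166.32; balance $624.38
Payment period 3: opening $624.38; interest $20.60 → $644.98; payment $161.66; balance $483.32
Payment period 4: opening $483.32; interest $15.95 → $499.27; payment $157.01; balance $342.26
Payment period 5: opening $342.26; interest $11.29 → $353.55; payment $152.35; balance $201.20
Payment period 6: opening $201.20; interest $6.64 → $207.84; payment $147.70; balance $60.14
Payment period 7: opening $60.14; interest $1.98 → $62.12; payment $62.12; balance $0.00
Total interest: $29.91 + $25.26 + $20.60 + $15.95 + $11.29 + $6.64 + $1.98 = $111.63

$111.63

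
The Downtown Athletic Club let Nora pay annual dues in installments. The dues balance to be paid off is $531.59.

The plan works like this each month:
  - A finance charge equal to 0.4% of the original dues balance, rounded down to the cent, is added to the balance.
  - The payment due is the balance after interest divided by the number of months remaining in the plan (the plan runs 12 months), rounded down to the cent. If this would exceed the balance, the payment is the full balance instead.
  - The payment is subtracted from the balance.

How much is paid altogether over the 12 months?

$557.03

Month 1: opening $531.59; interest $2.12 → $533.71; payment $44.47; balance $489.24
Month 2: opening $489.24; interest $2.12 → $491.36; payment $44.66; balance $446.70
Month 3: opening $446.70; interest $2.12 → $448.82; payment $44.88; balance $403.94
Month 4: opening $403.94; interest $2.12 → $406.06; payment $45.11; balance $360.95
Month 5: opening $360.95; interest $2.12 → $363.07; payment $45.38; balance $317.69
Month 6: opening $317.69; interest $2.12 → $319.81; payment $45.68; balance $274.13
Month 7: opening $274.13; interest $2.12 → $276.25; payment $46.04; balance $230.21
Month 8: opening $230.21; interest $2.12 → $232.33; payment $46.46; balance $185.87
Month 9: opening $185.87; interest $2.12 → $187.99; payment $46.99; balance $141.00
Month 10: opening $141.00; interest $2.12 → $143.12; payment $47.70; balance $95.42
Month 11: opening $95.42; interest $2.12 → $97.54; payment $48.77; balance $48.77
Month 12: opening $48.77; interest $2.12 → $50.89; payment $50.89; balance $0.00
Total paid: $557.03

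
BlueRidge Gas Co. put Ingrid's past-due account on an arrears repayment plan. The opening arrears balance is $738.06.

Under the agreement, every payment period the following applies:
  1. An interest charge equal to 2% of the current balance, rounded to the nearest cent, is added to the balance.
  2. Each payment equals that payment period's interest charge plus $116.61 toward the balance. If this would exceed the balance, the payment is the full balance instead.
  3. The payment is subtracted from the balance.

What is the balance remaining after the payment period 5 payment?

$155.01

Payment period 1: opening $738.06; interest $14.76 → $752.82; payment $131.37; balance $621.45
Payment period 2: opening $621.45; interest $12.43 → $633.88; payment $129.04; balance $504.84
Payment period 3: opening $504.84; interest $10.10 → $514.94; payment $126.71; balance $388.23
Payment period 4: opening $388.23; interest $7.76 → $395.99; payment $124.37; balance $271.62
Payment period 5: opening $271.62; interest $5.43 → $277.05; payment $122.04; balance $155.01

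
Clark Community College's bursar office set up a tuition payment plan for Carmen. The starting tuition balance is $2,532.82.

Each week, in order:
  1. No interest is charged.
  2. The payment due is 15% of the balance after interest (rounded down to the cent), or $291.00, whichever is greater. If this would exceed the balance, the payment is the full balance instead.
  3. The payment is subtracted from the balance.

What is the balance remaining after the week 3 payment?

Week 1: $2,532.82 − $379.92 → $2,152.90
Week 2: $2,152.90 − $322.93 → $1,829.97
Week 3: $1,829.97 − $291.00 → $1,538.97

$1,538.97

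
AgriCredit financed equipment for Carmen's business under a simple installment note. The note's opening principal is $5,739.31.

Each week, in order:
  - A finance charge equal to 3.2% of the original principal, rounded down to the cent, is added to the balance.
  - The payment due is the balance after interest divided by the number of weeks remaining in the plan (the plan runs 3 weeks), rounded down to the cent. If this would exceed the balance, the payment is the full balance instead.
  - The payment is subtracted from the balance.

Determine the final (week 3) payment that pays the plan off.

Week 1: $5,739.31 +$183.65 interest = $5,922.96; pay $1,974.32 → $3,948.64
Week 2: $3,948.64 +$183.65 interest = $4,132.29; pay $2,066.14 → $2,066.15
Week 3: $2,066.15 +$183.65 interest = $2,249.80; pay $2,249.80 → $0.00

$2,249.80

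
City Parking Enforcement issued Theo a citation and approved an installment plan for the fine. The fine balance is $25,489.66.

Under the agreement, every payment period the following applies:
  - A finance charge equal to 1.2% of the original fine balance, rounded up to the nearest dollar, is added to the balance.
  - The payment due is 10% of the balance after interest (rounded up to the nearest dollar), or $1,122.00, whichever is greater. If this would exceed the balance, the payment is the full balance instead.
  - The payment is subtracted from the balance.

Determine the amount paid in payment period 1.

$2,580.00

Payment period 1: $25,489.66 +$306.00 interest = $25,795.66; pay $2,580.00 → $23,215.66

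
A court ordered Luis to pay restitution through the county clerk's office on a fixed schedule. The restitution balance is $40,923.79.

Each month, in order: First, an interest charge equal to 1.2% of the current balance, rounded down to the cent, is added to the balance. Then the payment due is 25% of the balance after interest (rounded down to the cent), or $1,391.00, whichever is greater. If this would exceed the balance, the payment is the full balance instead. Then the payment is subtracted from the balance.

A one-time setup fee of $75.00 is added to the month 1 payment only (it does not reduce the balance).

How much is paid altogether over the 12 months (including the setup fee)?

Month 1: opening $40,923.79; interest $491.08 → $41,414.87; payment $10,353.71 (+ $75.00 fee); balance $31,061.16
Month 2: opening $31,061.16; interest $372.73 → $31,433.89; payment $7,858.47; balance $23,575.42
Month 3: opening $23,575.42; interest $282.90 → $23,858.32; payment $5,964.58; balance $17,893.74
Month 4: opening $17,893.74; interest $214.72 → $18,108.46; payment $4,527.11; balance $13,581.35
Month 5: opening $13,581.35; interest $162.97 → $13,744.32; payment $3,436.08; balance $10,308.24
Month 6: opening $10,308.24; interest $123.69 → $10,431.93; payment $2,607.98; balance $7,823.95
Month 7: opening $7,823.95; interest $93.88 → $7,917.83; payment $1,979.45; balance $5,938.38
Month 8: opening $5,938.38; interest $71.26 → $6,009.64; payment $1,502.41; balance $4,507.23
Month 9: opening $4,507.23; interest $54.08 → $4,561.31; payment $1,391.00; balance $3,170.31
Month 10: opening $3,170.31; interest $38.04 → $3,208.35; payment $1,391.00; balance $1,817.35
Month 11: opening $1,817.35; interest $21.80 → $1,839.15; payment $1,391.00; balance $448.15
Month 12: opening $448.15; interest $5.37 → $453.52; payment $453.52; balance $0.00
Total paid: $42,931.31

$42,931.31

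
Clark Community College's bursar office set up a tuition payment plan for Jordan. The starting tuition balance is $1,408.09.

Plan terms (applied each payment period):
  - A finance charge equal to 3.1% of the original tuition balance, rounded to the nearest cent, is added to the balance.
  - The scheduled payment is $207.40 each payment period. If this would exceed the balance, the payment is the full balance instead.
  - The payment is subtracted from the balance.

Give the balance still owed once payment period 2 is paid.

Payment period 1: $1,408.09 +$43.65 interest = $1,451.74; pay $207.40 → $1,244.34
Payment period 2: $1,244.34 +$43.65 interest = $1,287.99; pay $207.40 → $1,080.59

$1,080.59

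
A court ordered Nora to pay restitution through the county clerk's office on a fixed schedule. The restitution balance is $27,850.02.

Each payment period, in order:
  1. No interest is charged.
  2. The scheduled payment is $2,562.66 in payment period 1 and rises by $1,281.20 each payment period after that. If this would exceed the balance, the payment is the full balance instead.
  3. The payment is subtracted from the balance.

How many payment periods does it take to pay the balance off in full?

# | Opening | Payment | End bal
1 | $27,850.02 | $2,562.66 | $25,287.36
2 | $25,287.36 | $3,843.86 | $21,443.50
3 | $21,443.50 | $5,125.06 | $16,318.44
4 | $16,318.44 | $6,406.26 | $9,912.18
5 | $9,912.18 | $7,687.46 | $2,224.72
6 | $2,224.72 | $2,224.72 | $0.00
Balance reaches $0.00 in payment period 6.

6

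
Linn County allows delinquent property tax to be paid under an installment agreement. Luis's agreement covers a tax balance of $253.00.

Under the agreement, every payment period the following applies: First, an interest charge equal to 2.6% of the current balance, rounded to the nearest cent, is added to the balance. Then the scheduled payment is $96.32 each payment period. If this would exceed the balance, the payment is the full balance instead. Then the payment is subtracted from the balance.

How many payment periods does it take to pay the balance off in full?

Payment period 1: opening $253.00; interest $6.58 → $259.58; payment $96.32; balance $163.26
Payment period 2: opening $163.26; interest $4.24 → $167.50; payment $96.32; balance $71.18
Payment period 3: opening $71.18; interest $1.85 → $73.03; payment $73.03; balance $0.00
Balance reaches $0.00 in payment period 3.

3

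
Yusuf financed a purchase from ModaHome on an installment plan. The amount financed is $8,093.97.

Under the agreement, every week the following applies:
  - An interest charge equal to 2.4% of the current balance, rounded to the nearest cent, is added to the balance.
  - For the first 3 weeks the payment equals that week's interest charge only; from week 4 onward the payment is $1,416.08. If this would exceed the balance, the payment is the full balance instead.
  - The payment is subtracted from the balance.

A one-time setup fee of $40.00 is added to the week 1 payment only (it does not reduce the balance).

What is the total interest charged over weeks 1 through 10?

$1,301.54

# | Opening | Interest | Payment | Fee | End bal
1 | $8,093.97 | $194.26 | $194.26 | $40.00 | $8,093.97
2 | $8,093.97 | $194.26 | $194.26 | — | $8,093.97
3 | $8,093.97 | $194.26 | $194.26 | — | $8,093.97
4 | $8,093.97 | $194.26 | $1,416.08 | — | $6,872.15
5 | $6,872.15 | $164.93 | $1,416.08 | — | $5,621.00
6 | $5,621.00 | $134.90 | $1,416.08 | — | $4,339.82
7 | $4,339.82 | $104.16 | $1,416.08 | — | $3,027.90
8 | $3,027.90 | $72.67 | $1,416.08 | — | $1,684.49
9 | $1,684.49 | $40.43 | $1,416.08 | — | $308.84
10 | $308.84 | $7.41 | $316.25 | — | $0.00
Total interest: $194.26 + $194.26 + $194.26 + $194.26 + $164.93 + $134.90 + $104.16 + $72.67 + $40.43 + $7.41 = $1,301.54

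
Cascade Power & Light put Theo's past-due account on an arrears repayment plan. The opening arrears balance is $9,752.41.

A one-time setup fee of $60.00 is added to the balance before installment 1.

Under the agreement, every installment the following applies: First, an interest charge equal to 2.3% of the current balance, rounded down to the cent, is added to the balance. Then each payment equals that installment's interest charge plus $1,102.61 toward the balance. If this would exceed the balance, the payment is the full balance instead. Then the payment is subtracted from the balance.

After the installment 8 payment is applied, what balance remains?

Installment 1: opening $9,812.41; interest $225.68 → $10,038.09; payment $1,328.29; balance $8,709.80
Installment 2: opening $8,709.80; interest $200.32 → $8,910.12; payment $1,302.93; balance $7,607.19
Installment 3: opening $7,607.19; interest $174.96 → $7,782.15; payment $1,277.57; balance $6,504.58
Installment 4: opening $6,504.58; interest $149.60 → $6,654.18; payment $1,252.21; balance $5,401.97
Installment 5: opening $5,401.97; interest $124.24 → $5,526.21; payment $1,226.85; balance $4,299.36
Installment 6: opening $4,299.36; interest $98.88 → $4,398.24; payment $1,201.49; balance $3,196.75
Installment 7: opening $3,196.75; interest $73.52 → $3,270.27; payment $1,176.13; balance $2,094.14
Installment 8: opening $2,094.14; interest $48.16 → $2,142.30; payment $1,150.77; balance $991.53

$991.53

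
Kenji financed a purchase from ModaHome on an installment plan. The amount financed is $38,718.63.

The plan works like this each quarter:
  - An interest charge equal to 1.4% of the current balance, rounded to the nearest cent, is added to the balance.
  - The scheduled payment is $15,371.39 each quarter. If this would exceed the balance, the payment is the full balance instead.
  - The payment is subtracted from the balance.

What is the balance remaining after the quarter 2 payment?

$8,852.36

Quarter 1: opening $38,718.63; interest $542.06 → $39,260.69; payment $15,371.39; balance $23,889.30
Quarter 2: opening $23,889.30; interest $334.45 → $24,223.75; payment $15,371.39; balance $8,852.36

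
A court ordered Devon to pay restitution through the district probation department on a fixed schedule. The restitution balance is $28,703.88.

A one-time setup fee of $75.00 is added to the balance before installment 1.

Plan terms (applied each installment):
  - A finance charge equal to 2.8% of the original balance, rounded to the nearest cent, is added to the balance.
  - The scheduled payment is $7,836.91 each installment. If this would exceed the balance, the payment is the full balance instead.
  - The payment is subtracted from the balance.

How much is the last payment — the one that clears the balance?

$1,449.79

Installment 1: opening $28,778.88; interest $803.71 → $29,582.59; payment $7,836.91; balance $21,745.68
Installment 2: opening $21,745.68; interest $803.71 → $22,549.39; payment $7,836.91; balance $14,712.48
Installment 3: opening $14,712.48; interest $803.71 → $15,516.19; payment $7,836.91; balance $7,679.28
Installment 4: opening $7,679.28; interest $803.71 → $8,482.99; payment $7,836.91; balance $646.08
Installment 5: opening $646.08; interest $803.71 → $1,449.79; payment $1,449.79; balance $0.00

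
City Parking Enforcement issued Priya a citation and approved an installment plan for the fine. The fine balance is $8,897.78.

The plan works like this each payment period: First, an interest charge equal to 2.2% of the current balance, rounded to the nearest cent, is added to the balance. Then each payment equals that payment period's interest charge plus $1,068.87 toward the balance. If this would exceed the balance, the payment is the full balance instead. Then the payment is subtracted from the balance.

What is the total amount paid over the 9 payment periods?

$9,813.01

Payment period 1: $8,897.78 +$195.75 interest = $9,093.53; pay $1,264.62 → $7,828.91
Payment period 2: $7,828.91 +$172.24 interest = $8,001.15; pay $1,241.11 → $6,760.04
Payment period 3: $6,760.04 +$148.72 interest = $6,908.76; pay $1,217.59 → $5,691.17
Payment period 4: $5,691.17 +$125.21 interest = $5,816.38; pay $1,194.08 → $4,622.30
Payment period 5: $4,622.30 +$101.69 interest = $4,723.99; pay $1,170.56 → $3,553.43
Payment period 6: $3,553.43 +$78.18 interest = $3,631.61; pay $1,147.05 → $2,484.56
Payment period 7: $2,484.56 +$54.66 interest = $2,539.22; pay $1,123.53 → $1,415.69
Payment period 8: $1,415.69 +$31.15 interest = $1,446.84; pay $1,100.02 → $346.82
Payment period 9: $346.82 +$7.63 interest = $354.45; pay $354.45 → $0.00
Total paid: $9,813.01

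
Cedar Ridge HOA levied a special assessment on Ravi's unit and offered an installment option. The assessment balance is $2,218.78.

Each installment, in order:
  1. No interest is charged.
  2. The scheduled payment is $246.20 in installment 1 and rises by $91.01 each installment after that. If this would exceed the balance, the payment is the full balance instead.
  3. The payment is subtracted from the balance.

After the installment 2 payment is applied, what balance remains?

$1,635.37

Installment 1: opening $2,218.78; payment $246.20; balance $1,972.58
Installment 2: opening $1,972.58; payment $337.21; balance $1,635.37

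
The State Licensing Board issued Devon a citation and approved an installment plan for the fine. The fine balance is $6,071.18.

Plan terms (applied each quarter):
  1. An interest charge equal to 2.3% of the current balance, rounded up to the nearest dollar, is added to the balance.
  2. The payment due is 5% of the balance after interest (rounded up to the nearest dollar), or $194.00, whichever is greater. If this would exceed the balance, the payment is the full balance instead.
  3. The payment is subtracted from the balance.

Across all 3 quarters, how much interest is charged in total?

$408.00

Quarter 1: $6,071.18 +$140.00 interest = $6,211.18; pay $311.00 → $5,900.18
Quarter 2: $5,900.18 +$136.00 interest = $6,036.18; pay $302.00 → $5,734.18
Quarter 3: $5,734.18 +$132.00 interest = $5,866.18; pay $294.00 → $5,572.18
Total interest: $140.00 + $136.00 + $132.00 = $408.00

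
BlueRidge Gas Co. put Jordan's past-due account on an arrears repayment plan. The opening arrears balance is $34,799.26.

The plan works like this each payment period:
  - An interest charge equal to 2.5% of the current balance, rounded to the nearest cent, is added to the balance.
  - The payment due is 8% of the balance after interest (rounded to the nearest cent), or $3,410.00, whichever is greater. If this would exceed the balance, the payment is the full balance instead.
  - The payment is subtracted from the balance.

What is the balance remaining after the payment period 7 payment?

$15,628.64

Payment period 1: $34,799.26 +$869.98 interest = $35,669.24; pay $3,410.00 → $32,259.24
Payment period 2: $32,259.24 +$806.48 interest = $33,065.72; pay $3,410.00 → $29,655.72
Payment period 3: $29,655.72 +$741.39 interest = $30,397.11; pay $3,410.00 → $26,987.11
Payment period 4: $26,987.11 +$674.68 interest = $27,661.79; pay $3,410.00 → $24,251.79
Payment period 5: $24,251.79 +$606.29 interest = $24,858.08; pay $3,410.00 → $21,448.08
Payment period 6: $21,448.08 +$536.20 interest = $21,984.28; pay $3,410.00 → $18,574.28
Payment period 7: $18,574.28 +$464.36 interest = $19,038.64; pay $3,410.00 → $15,628.64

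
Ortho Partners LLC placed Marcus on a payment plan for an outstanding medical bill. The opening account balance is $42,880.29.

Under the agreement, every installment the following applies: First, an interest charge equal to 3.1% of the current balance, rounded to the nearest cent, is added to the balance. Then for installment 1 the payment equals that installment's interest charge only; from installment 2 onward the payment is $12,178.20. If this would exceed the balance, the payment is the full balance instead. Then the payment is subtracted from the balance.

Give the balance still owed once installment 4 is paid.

$9,314.18

Installment 1: opening $42,880.29; interest $1,329.29 → $44,209.58; payment $1,329.29; balance $42,880.29
Installment 2: opening $42,880.29; interest $1,329.29 → $44,209.58; payment $12,178.20; balance $32,031.38
Installment 3: opening $32,031.38; interest $992.97 → $33,024.35; payment $12,178.20; balance $20,846.15
Installment 4: opening $20,846.15; interest $646.23 → $21,492.38; payment $12,178.20; balance $9,314.18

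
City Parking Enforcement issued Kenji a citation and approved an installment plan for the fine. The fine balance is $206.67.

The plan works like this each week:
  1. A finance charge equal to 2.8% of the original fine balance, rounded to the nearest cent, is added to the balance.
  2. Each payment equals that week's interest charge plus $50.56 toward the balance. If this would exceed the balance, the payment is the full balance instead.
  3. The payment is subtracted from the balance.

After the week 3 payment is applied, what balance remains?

$54.99

Week 1: opening $206.67; interest $5.79 → $212.46; payment $56.35; balance $156.11
Week 2: opening $156.11; interest $5.79 → $161.90; payment $56.35; balance $105.55
Week 3: opening $105.55; interest $5.79 → $111.34; payment $56.35; balance $54.99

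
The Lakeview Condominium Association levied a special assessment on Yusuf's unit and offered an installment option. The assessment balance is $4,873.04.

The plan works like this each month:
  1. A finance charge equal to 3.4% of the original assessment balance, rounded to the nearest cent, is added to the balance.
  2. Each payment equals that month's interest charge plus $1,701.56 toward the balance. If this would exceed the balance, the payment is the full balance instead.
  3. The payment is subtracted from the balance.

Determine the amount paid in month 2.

Month 1: $4,873.04 +$165.68 interest = $5,038.72; pay $1,867.24 → $3,171.48
Month 2: $3,171.48 +$165.68 interest = $3,337.16; pay $1,867.24 → $1,469.92

$1,867.24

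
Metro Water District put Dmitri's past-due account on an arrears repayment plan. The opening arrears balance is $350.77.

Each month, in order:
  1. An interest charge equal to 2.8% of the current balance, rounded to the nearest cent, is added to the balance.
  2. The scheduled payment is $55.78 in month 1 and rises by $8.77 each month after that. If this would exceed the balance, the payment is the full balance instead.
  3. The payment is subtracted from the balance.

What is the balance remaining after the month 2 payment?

Month 1: $350.77 +$9.82 interest = $360.59; pay $55.78 → $304.81
Month 2: $304.81 +$8.53 interest = $313.34; pay $64.55 → $248.79

$248.79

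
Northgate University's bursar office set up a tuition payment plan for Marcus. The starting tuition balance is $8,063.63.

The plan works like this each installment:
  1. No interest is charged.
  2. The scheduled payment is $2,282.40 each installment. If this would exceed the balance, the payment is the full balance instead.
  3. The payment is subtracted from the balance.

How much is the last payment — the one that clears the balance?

$1,216.43

Installment 1: opening $8,063.63; payment $2,282.40; balance $5,781.23
Installment 2: opening $5,781.23; payment $2,282.40; balance $3,498.83
Installment 3: opening $3,498.83; payment $2,282.40; balance $1,216.43
Installment 4: opening $1,216.43; payment $1,216.43; balance $0.00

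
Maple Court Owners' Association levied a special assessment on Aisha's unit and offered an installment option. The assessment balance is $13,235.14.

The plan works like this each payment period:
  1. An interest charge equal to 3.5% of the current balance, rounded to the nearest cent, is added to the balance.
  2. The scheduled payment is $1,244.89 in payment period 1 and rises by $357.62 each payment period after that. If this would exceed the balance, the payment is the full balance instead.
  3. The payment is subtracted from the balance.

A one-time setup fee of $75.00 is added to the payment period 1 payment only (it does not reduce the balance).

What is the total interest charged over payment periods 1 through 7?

$2,179.63

Payment period 1: $13,235.14 +$463.23 interest = $13,698.37; pay $1,244.89 (+ $75.00 fee) → $12,453.48
Payment period 2: $12,453.48 +$435.87 interest = $12,889.35; pay $1,602.51 → $11,286.84
Payment period 3: $11,286.84 +$395.04 interest = $11,681.88; pay $1,960.13 → $9,721.75
Payment period 4: $9,721.75 +$340.26 interest = $10,062.01; pay $2,317.75 → $7,744.26
Payment period 5: $7,744.26 +$271.05 interest = $8,015.31; pay $2,675.37 → $5,339.94
Payment period 6: $5,339.94 +$186.90 interest = $5,526.84; pay $3,032.99 → $2,493.85
Payment period 7: $2,493.85 +$87.28 interest = $2,581.13; pay $2,581.13 → $0.00
Total interest: $463.23 + $435.87 + $395.04 + $340.26 + $271.05 + $186.90 + $87.28 = $2,179.63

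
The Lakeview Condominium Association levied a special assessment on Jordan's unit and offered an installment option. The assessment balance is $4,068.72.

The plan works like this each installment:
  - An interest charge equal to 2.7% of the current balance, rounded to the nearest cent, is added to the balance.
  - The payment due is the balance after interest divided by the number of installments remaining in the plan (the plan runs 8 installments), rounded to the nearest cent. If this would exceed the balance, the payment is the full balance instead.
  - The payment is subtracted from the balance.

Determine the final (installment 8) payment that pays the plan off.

Installment 1: $4,068.72 +$109.86 interest = $4,178.58; pay $522.32 → $3,656.26
Installment 2: $3,656.26 +$98.72 interest = $3,754.98; pay $536.43 → $3,218.55
Installment 3: $3,218.55 +$86.90 interest = $3,305.45; pay $550.91 → $2,754.54
Installment 4: $2,754.54 +$74.37 interest = $2,828.91; pay $565.78 → $2,263.13
Installment 5: $2,263.13 +$61.10 interest = $2,324.23; pay $581.06 → $1,743.17
Installment 6: $1,743.17 +$47.07 interest = $1,790.24; pay $596.75 → $1,193.49
Installment 7: $1,193.49 +$32.22 interest = $1,225.71; pay $612.86 → $612.85
Installment 8: $612.85 +$16.55 interest = $629.40; pay $629.40 → $0.00

$629.40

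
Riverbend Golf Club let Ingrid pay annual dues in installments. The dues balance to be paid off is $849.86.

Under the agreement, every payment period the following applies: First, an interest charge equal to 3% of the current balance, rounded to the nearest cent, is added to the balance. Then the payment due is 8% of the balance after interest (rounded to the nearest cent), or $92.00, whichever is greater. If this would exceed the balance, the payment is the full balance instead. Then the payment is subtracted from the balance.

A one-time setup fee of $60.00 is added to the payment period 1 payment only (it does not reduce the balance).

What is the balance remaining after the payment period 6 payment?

$419.69

# | Opening | Interest | Payment | Fee | End bal
1 | $849.86 | $25.50 | $92.00 | $60.00 | $783.36
2 | $783.36 | $23.50 | $92.00 | — | $714.86
3 | $714.86 | $21.45 | $92.00 | — | $644.31
4 | $644.31 | $19.33 | $92.00 | — | $571.64
5 | $571.64 | $17.15 | $92.00 | — | $496.79
6 | $496.79 | $14.90 | $92.00 | — | $419.69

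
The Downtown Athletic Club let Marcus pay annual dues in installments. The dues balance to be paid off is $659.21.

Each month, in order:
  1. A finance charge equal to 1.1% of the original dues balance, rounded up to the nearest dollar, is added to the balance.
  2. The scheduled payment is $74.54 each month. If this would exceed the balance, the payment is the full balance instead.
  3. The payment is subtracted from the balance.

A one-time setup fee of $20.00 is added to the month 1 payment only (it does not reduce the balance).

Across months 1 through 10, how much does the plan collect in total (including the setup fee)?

Month 1: $659.21 +$8.00 interest = $667.21; pay $74.54 (+ $20.00 fee) → $592.67
Month 2: $592.67 +$8.00 interest = $600.67; pay $74.54 → $526.13
Month 3: $526.13 +$8.00 interest = $534.13; pay $74.54 → $459.59
Month 4: $459.59 +$8.00 interest = $467.59; pay $74.54 → $393.05
Month 5: $393.05 +$8.00 interest = $401.05; pay $74.54 → $326.51
Month 6: $326.51 +$8.00 interest = $334.51; pay $74.54 → $259.97
Month 7: $259.97 +$8.00 interest = $267.97; pay $74.54 → $193.43
Month 8: $193.43 +$8.00 interest = $201.43; pay $74.54 → $126.89
Month 9: $126.89 +$8.00 interest = $134.89; pay $74.54 → $60.35
Month 10: $60.35 +$8.00 interest = $68.35; pay $68.35 → $0.00
Total paid: $759.21

$759.21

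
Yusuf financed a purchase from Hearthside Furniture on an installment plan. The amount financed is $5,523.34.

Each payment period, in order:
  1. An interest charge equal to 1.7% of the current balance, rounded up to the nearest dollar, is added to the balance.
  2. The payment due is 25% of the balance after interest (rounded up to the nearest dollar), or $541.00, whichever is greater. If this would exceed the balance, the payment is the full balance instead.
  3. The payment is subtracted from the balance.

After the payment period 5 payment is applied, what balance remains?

# | Opening | Interest | Payment | End bal
1 | $5,523.34 | $94.00 | $1,405.00 | $4,212.34
2 | $4,212.34 | $72.00 | $1,072.00 | $3,212.34
3 | $3,212.34 | $55.00 | $817.00 | $2,450.34
4 | $2,450.34 | $42.00 | $624.00 | $1,868.34
5 | $1,868.34 | $32.00 | $541.00 | $1,359.34

$1,359.34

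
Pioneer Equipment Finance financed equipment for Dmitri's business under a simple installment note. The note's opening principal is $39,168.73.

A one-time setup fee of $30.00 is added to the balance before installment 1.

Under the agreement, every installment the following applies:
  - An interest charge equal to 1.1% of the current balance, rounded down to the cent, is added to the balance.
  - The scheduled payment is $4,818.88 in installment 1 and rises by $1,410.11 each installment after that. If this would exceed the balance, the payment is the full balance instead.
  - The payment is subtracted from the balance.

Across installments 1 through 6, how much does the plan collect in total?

$40,738.34

Installment 1: opening $39,198.73; interest $431.18 → $39,629.91; payment $4,818.88; balance $34,811.03
Installment 2: opening $34,811.03; interest $382.92 → $35,193.95; payment $6,228.99; balance $28,964.96
Installment 3: opening $28,964.96; interest $318.61 → $29,283.57; payment $7,639.10; balance $21,644.47
Installment 4: opening $21,644.47; interest $238.08 → $21,882.55; payment $9,049.21; balance $12,833.34
Installment 5: opening $12,833.34; interest $141.16 → $12,974.50; payment $10,459.32; balance $2,515.18
Installment 6: opening $2,515.18; interest $27.66 → $2,542.84; payment $2,542.84; balance $0.00
Total paid: $40,738.34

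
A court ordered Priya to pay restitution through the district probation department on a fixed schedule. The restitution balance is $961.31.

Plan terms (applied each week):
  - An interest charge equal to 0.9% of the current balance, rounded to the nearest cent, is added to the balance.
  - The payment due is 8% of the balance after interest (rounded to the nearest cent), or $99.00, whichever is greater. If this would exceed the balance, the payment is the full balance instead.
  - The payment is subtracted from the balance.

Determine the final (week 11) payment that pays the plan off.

$20.52

Week 1: opening $961.31; interest $8.65 → $969.96; payment $99.00; balance $870.96
Week 2: opening $870.96; interest $7.84 → $878.80; payment $99.00; balance $779.80
Week 3: opening $779.80; interest $7.02 → $786.82; payment $99.00; balance $687.82
Week 4: opening $687.82; interest $6.19 → $694.01; payment $99.00; balance $595.01
Week 5: opening $595.01; interest $5.36 → $600.37; payment $99.00; balance $501.37
Week 6: opening $501.37; interest $4.51 → $505.88; payment $99.00; balance $406.88
Week 7: opening $406.88; interest $3.66 → $410.54; payment $99.00; balance $311.54
Week 8: opening $311.54; interest $2.80 → $314.34; payment $99.00; balance $215.34
Week 9: opening $215.34; interest $1.94 → $217.28; payment $99.00; balance $118.28
Week 10: opening $118.28; interest $1.06 → $119.34; payment $99.00; balance $20.34
Week 11: opening $20.34; interest $0.18 → $20.52; payment $20.52; balance $0.00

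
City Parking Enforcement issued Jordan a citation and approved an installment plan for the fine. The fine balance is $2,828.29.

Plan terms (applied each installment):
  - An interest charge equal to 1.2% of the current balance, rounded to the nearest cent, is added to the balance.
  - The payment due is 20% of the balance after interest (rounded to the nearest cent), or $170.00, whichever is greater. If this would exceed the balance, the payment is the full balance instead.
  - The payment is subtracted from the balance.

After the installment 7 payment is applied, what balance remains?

Installment 1: $2,828.29 +$33.94 interest = $2,862.23; pay $572.45 → $2,289.78
Installment 2: $2,289.78 +$27.48 interest = $2,317.26; pay $463.45 → $1,853.81
Installment 3: $1,853.81 +$22.25 interest = $1,876.06; pay $375.21 → $1,500.85
Installment 4: $1,500.85 +$18.01 interest = $1,518.86; pay $303.77 → $1,215.09
Installment 5: $1,215.09 +$14.58 interest = $1,229.67; pay $245.93 → $983.74
Installment 6: $983.74 +$11.80 interest = $995.54; pay $199.11 → $796.43
Installment 7: $796.43 +$9.56 interest = $805.99; pay $170.00 → $635.99

$635.99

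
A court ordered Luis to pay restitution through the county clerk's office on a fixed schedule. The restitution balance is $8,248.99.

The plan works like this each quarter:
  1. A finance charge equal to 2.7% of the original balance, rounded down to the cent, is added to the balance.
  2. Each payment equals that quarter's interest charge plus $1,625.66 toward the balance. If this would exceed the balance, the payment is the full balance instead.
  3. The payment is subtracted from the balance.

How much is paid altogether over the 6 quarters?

$9,585.31

Quarter 1: $8,248.99 +$222.72 interest = $8,471.71; pay $1,848.38 → $6,623.33
Quarter 2: $6,623.33 +$222.72 interest = $6,846.05; pay $1,848.38 → $4,997.67
Quarter 3: $4,997.67 +$222.72 interest = $5,220.39; pay $1,848.38 → $3,372.01
Quarter 4: $3,372.01 +$222.72 interest = $3,594.73; pay $1,848.38 → $1,746.35
Quarter 5: $1,746.35 +$222.72 interest = $1,969.07; pay $1,848.38 → $120.69
Quarter 6: $120.69 +$222.72 interest = $343.41; pay $343.41 → $0.00
Total paid: $9,585.31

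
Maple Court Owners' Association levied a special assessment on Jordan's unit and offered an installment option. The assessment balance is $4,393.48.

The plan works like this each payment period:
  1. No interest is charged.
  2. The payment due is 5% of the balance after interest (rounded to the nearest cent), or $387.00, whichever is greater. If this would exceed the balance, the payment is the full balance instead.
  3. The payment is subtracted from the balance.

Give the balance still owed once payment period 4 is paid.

Payment period 1: opening $4,393.48; payment $387.00; balance $4,006.48
Payment period 2: opening $4,006.48; payment $387.00; balance $3,619.48
Payment period 3: opening $3,619.48; payment $387.00; balance $3,232.48
Payment period 4: opening $3,232.48; payment $387.00; balance $2,845.48

$2,845.48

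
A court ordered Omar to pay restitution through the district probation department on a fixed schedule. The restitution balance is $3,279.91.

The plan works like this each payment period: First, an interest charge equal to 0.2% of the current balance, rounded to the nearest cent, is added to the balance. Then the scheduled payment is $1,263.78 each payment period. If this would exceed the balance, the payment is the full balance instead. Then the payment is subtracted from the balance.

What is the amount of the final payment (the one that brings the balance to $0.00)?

# | Opening | Interest | Payment | End bal
1 | $3,279.91 | $6.56 | $1,263.78 | $2,022.69
2 | $2,022.69 | $4.05 | $1,263.78 | $762.96
3 | $762.96 | $1.53 | $764.49 | $0.00

$764.49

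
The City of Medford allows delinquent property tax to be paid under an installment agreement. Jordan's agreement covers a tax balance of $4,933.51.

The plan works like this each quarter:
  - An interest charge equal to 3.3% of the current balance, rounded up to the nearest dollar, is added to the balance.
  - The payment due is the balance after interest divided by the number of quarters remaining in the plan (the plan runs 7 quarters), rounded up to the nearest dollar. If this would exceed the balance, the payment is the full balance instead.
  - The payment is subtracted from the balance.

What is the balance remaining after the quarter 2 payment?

$3,759.51

Quarter 1: $4,933.51 +$163.00 interest = $5,096.51; pay $729.00 → $4,367.51
Quarter 2: $4,367.51 +$145.00 interest = $4,512.51; pay $753.00 → $3,759.51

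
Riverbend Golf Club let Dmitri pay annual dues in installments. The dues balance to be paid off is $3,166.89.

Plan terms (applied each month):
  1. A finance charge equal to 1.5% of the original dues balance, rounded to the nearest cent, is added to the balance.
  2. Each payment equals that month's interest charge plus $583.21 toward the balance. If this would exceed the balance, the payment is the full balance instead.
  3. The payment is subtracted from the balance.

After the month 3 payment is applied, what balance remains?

$1,417.26

Month 1: opening $3,166.89; interest $47.50 → $3,214.39; payment $630.71; balance $2,583.68
Month 2: opening $2,583.68; interest $47.50 → $2,631.18; payment $630.71; balance $2,000.47
Month 3: opening $2,000.47; interest $47.50 → $2,047.97; payment $630.71; balance $1,417.26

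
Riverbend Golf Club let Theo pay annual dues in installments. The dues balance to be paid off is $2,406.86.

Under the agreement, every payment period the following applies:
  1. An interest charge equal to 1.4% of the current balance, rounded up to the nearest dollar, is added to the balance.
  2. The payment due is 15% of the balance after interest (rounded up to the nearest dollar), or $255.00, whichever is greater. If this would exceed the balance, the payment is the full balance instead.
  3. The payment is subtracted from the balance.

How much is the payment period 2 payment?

# | Opening | Interest | Payment | End bal
1 | $2,406.86 | $34.00 | $367.00 | $2,073.86
2 | $2,073.86 | $30.00 | $316.00 | $1,787.86

$316.00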